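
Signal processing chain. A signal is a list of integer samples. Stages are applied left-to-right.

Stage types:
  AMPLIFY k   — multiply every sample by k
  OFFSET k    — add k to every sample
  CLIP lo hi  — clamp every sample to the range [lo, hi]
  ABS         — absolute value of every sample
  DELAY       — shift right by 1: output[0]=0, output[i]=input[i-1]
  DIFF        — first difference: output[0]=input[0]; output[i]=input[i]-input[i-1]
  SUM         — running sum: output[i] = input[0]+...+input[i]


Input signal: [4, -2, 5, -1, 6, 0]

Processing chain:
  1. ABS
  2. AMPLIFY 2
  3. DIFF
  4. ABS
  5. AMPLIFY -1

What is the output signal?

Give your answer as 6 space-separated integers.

Answer: -8 -4 -6 -8 -10 -12

Derivation:
Input: [4, -2, 5, -1, 6, 0]
Stage 1 (ABS): |4|=4, |-2|=2, |5|=5, |-1|=1, |6|=6, |0|=0 -> [4, 2, 5, 1, 6, 0]
Stage 2 (AMPLIFY 2): 4*2=8, 2*2=4, 5*2=10, 1*2=2, 6*2=12, 0*2=0 -> [8, 4, 10, 2, 12, 0]
Stage 3 (DIFF): s[0]=8, 4-8=-4, 10-4=6, 2-10=-8, 12-2=10, 0-12=-12 -> [8, -4, 6, -8, 10, -12]
Stage 4 (ABS): |8|=8, |-4|=4, |6|=6, |-8|=8, |10|=10, |-12|=12 -> [8, 4, 6, 8, 10, 12]
Stage 5 (AMPLIFY -1): 8*-1=-8, 4*-1=-4, 6*-1=-6, 8*-1=-8, 10*-1=-10, 12*-1=-12 -> [-8, -4, -6, -8, -10, -12]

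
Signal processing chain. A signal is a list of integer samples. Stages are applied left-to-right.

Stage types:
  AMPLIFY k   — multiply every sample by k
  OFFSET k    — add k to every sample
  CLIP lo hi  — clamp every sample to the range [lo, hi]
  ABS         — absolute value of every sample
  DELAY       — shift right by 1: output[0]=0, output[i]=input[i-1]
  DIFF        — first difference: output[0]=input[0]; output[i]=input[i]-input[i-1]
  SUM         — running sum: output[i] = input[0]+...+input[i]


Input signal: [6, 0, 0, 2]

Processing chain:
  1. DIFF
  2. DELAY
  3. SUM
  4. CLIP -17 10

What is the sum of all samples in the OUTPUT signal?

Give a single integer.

Input: [6, 0, 0, 2]
Stage 1 (DIFF): s[0]=6, 0-6=-6, 0-0=0, 2-0=2 -> [6, -6, 0, 2]
Stage 2 (DELAY): [0, 6, -6, 0] = [0, 6, -6, 0] -> [0, 6, -6, 0]
Stage 3 (SUM): sum[0..0]=0, sum[0..1]=6, sum[0..2]=0, sum[0..3]=0 -> [0, 6, 0, 0]
Stage 4 (CLIP -17 10): clip(0,-17,10)=0, clip(6,-17,10)=6, clip(0,-17,10)=0, clip(0,-17,10)=0 -> [0, 6, 0, 0]
Output sum: 6

Answer: 6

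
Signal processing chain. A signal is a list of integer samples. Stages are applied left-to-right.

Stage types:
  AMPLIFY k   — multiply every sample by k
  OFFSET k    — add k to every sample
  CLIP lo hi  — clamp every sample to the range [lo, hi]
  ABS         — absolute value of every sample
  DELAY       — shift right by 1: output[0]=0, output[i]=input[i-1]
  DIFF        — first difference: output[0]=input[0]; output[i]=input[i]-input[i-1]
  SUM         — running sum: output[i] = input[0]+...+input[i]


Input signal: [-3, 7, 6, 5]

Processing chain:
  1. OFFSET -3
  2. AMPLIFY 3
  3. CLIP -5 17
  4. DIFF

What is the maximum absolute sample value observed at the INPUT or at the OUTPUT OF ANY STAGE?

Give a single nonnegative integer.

Input: [-3, 7, 6, 5] (max |s|=7)
Stage 1 (OFFSET -3): -3+-3=-6, 7+-3=4, 6+-3=3, 5+-3=2 -> [-6, 4, 3, 2] (max |s|=6)
Stage 2 (AMPLIFY 3): -6*3=-18, 4*3=12, 3*3=9, 2*3=6 -> [-18, 12, 9, 6] (max |s|=18)
Stage 3 (CLIP -5 17): clip(-18,-5,17)=-5, clip(12,-5,17)=12, clip(9,-5,17)=9, clip(6,-5,17)=6 -> [-5, 12, 9, 6] (max |s|=12)
Stage 4 (DIFF): s[0]=-5, 12--5=17, 9-12=-3, 6-9=-3 -> [-5, 17, -3, -3] (max |s|=17)
Overall max amplitude: 18

Answer: 18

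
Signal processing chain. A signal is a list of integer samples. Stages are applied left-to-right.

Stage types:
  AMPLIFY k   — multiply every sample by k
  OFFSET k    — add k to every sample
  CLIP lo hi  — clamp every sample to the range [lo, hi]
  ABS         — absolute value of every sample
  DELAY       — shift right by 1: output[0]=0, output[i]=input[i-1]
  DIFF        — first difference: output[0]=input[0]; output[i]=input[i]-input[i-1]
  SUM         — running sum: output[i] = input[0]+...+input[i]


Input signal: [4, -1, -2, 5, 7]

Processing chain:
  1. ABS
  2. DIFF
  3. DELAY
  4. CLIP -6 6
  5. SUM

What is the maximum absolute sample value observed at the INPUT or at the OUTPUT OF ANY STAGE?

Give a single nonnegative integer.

Answer: 7

Derivation:
Input: [4, -1, -2, 5, 7] (max |s|=7)
Stage 1 (ABS): |4|=4, |-1|=1, |-2|=2, |5|=5, |7|=7 -> [4, 1, 2, 5, 7] (max |s|=7)
Stage 2 (DIFF): s[0]=4, 1-4=-3, 2-1=1, 5-2=3, 7-5=2 -> [4, -3, 1, 3, 2] (max |s|=4)
Stage 3 (DELAY): [0, 4, -3, 1, 3] = [0, 4, -3, 1, 3] -> [0, 4, -3, 1, 3] (max |s|=4)
Stage 4 (CLIP -6 6): clip(0,-6,6)=0, clip(4,-6,6)=4, clip(-3,-6,6)=-3, clip(1,-6,6)=1, clip(3,-6,6)=3 -> [0, 4, -3, 1, 3] (max |s|=4)
Stage 5 (SUM): sum[0..0]=0, sum[0..1]=4, sum[0..2]=1, sum[0..3]=2, sum[0..4]=5 -> [0, 4, 1, 2, 5] (max |s|=5)
Overall max amplitude: 7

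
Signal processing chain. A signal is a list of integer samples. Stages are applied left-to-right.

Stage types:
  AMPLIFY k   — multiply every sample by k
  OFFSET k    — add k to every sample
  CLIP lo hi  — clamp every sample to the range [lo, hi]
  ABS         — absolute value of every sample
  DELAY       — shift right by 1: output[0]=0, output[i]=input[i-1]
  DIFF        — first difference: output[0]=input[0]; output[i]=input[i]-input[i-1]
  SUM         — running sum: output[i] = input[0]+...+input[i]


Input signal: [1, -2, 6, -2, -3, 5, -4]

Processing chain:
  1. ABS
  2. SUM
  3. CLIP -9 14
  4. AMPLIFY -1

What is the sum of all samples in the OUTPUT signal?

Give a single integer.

Answer: -66

Derivation:
Input: [1, -2, 6, -2, -3, 5, -4]
Stage 1 (ABS): |1|=1, |-2|=2, |6|=6, |-2|=2, |-3|=3, |5|=5, |-4|=4 -> [1, 2, 6, 2, 3, 5, 4]
Stage 2 (SUM): sum[0..0]=1, sum[0..1]=3, sum[0..2]=9, sum[0..3]=11, sum[0..4]=14, sum[0..5]=19, sum[0..6]=23 -> [1, 3, 9, 11, 14, 19, 23]
Stage 3 (CLIP -9 14): clip(1,-9,14)=1, clip(3,-9,14)=3, clip(9,-9,14)=9, clip(11,-9,14)=11, clip(14,-9,14)=14, clip(19,-9,14)=14, clip(23,-9,14)=14 -> [1, 3, 9, 11, 14, 14, 14]
Stage 4 (AMPLIFY -1): 1*-1=-1, 3*-1=-3, 9*-1=-9, 11*-1=-11, 14*-1=-14, 14*-1=-14, 14*-1=-14 -> [-1, -3, -9, -11, -14, -14, -14]
Output sum: -66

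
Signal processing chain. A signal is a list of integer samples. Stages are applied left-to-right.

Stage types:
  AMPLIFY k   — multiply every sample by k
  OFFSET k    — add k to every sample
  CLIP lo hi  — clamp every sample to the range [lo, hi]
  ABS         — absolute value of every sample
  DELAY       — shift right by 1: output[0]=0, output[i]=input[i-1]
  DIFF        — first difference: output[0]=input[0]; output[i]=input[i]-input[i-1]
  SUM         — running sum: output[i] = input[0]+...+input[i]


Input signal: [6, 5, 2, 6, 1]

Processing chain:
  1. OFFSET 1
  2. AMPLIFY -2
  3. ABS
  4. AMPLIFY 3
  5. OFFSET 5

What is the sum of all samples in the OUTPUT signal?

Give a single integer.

Answer: 175

Derivation:
Input: [6, 5, 2, 6, 1]
Stage 1 (OFFSET 1): 6+1=7, 5+1=6, 2+1=3, 6+1=7, 1+1=2 -> [7, 6, 3, 7, 2]
Stage 2 (AMPLIFY -2): 7*-2=-14, 6*-2=-12, 3*-2=-6, 7*-2=-14, 2*-2=-4 -> [-14, -12, -6, -14, -4]
Stage 3 (ABS): |-14|=14, |-12|=12, |-6|=6, |-14|=14, |-4|=4 -> [14, 12, 6, 14, 4]
Stage 4 (AMPLIFY 3): 14*3=42, 12*3=36, 6*3=18, 14*3=42, 4*3=12 -> [42, 36, 18, 42, 12]
Stage 5 (OFFSET 5): 42+5=47, 36+5=41, 18+5=23, 42+5=47, 12+5=17 -> [47, 41, 23, 47, 17]
Output sum: 175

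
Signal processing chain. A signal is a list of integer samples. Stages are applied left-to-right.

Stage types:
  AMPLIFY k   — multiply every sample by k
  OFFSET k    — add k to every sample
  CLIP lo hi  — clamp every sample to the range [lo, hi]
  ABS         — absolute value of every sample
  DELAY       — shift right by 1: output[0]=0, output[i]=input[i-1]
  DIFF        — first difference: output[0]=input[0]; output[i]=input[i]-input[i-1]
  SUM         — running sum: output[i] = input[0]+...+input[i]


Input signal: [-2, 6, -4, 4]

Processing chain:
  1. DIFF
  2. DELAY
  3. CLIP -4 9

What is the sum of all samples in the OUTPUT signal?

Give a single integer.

Answer: 2

Derivation:
Input: [-2, 6, -4, 4]
Stage 1 (DIFF): s[0]=-2, 6--2=8, -4-6=-10, 4--4=8 -> [-2, 8, -10, 8]
Stage 2 (DELAY): [0, -2, 8, -10] = [0, -2, 8, -10] -> [0, -2, 8, -10]
Stage 3 (CLIP -4 9): clip(0,-4,9)=0, clip(-2,-4,9)=-2, clip(8,-4,9)=8, clip(-10,-4,9)=-4 -> [0, -2, 8, -4]
Output sum: 2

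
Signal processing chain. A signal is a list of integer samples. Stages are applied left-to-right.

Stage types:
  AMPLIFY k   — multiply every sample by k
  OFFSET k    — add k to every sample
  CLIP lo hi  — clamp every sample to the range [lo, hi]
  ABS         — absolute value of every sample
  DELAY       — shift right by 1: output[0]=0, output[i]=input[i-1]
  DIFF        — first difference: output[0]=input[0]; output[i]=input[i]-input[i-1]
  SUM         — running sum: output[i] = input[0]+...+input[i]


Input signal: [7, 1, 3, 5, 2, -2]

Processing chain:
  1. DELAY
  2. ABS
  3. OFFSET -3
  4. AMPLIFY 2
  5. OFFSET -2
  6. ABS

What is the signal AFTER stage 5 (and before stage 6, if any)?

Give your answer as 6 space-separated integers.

Answer: -8 6 -6 -2 2 -4

Derivation:
Input: [7, 1, 3, 5, 2, -2]
Stage 1 (DELAY): [0, 7, 1, 3, 5, 2] = [0, 7, 1, 3, 5, 2] -> [0, 7, 1, 3, 5, 2]
Stage 2 (ABS): |0|=0, |7|=7, |1|=1, |3|=3, |5|=5, |2|=2 -> [0, 7, 1, 3, 5, 2]
Stage 3 (OFFSET -3): 0+-3=-3, 7+-3=4, 1+-3=-2, 3+-3=0, 5+-3=2, 2+-3=-1 -> [-3, 4, -2, 0, 2, -1]
Stage 4 (AMPLIFY 2): -3*2=-6, 4*2=8, -2*2=-4, 0*2=0, 2*2=4, -1*2=-2 -> [-6, 8, -4, 0, 4, -2]
Stage 5 (OFFSET -2): -6+-2=-8, 8+-2=6, -4+-2=-6, 0+-2=-2, 4+-2=2, -2+-2=-4 -> [-8, 6, -6, -2, 2, -4]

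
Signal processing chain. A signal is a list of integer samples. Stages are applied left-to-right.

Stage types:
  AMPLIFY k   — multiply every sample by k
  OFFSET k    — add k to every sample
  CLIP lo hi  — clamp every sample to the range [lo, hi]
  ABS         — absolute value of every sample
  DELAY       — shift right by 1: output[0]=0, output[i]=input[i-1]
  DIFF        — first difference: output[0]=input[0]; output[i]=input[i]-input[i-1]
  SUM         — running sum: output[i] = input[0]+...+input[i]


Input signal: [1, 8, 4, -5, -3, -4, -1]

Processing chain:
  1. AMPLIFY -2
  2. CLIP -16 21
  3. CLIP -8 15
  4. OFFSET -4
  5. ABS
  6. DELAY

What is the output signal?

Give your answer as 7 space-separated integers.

Input: [1, 8, 4, -5, -3, -4, -1]
Stage 1 (AMPLIFY -2): 1*-2=-2, 8*-2=-16, 4*-2=-8, -5*-2=10, -3*-2=6, -4*-2=8, -1*-2=2 -> [-2, -16, -8, 10, 6, 8, 2]
Stage 2 (CLIP -16 21): clip(-2,-16,21)=-2, clip(-16,-16,21)=-16, clip(-8,-16,21)=-8, clip(10,-16,21)=10, clip(6,-16,21)=6, clip(8,-16,21)=8, clip(2,-16,21)=2 -> [-2, -16, -8, 10, 6, 8, 2]
Stage 3 (CLIP -8 15): clip(-2,-8,15)=-2, clip(-16,-8,15)=-8, clip(-8,-8,15)=-8, clip(10,-8,15)=10, clip(6,-8,15)=6, clip(8,-8,15)=8, clip(2,-8,15)=2 -> [-2, -8, -8, 10, 6, 8, 2]
Stage 4 (OFFSET -4): -2+-4=-6, -8+-4=-12, -8+-4=-12, 10+-4=6, 6+-4=2, 8+-4=4, 2+-4=-2 -> [-6, -12, -12, 6, 2, 4, -2]
Stage 5 (ABS): |-6|=6, |-12|=12, |-12|=12, |6|=6, |2|=2, |4|=4, |-2|=2 -> [6, 12, 12, 6, 2, 4, 2]
Stage 6 (DELAY): [0, 6, 12, 12, 6, 2, 4] = [0, 6, 12, 12, 6, 2, 4] -> [0, 6, 12, 12, 6, 2, 4]

Answer: 0 6 12 12 6 2 4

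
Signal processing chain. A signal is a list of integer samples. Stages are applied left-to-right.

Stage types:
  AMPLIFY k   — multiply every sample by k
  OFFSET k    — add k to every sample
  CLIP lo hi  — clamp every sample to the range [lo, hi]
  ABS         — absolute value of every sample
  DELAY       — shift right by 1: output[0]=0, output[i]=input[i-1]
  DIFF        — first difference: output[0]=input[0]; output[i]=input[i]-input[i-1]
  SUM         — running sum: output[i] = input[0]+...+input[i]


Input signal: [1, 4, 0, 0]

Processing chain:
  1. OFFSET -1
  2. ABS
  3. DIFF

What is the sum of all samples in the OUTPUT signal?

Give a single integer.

Answer: 1

Derivation:
Input: [1, 4, 0, 0]
Stage 1 (OFFSET -1): 1+-1=0, 4+-1=3, 0+-1=-1, 0+-1=-1 -> [0, 3, -1, -1]
Stage 2 (ABS): |0|=0, |3|=3, |-1|=1, |-1|=1 -> [0, 3, 1, 1]
Stage 3 (DIFF): s[0]=0, 3-0=3, 1-3=-2, 1-1=0 -> [0, 3, -2, 0]
Output sum: 1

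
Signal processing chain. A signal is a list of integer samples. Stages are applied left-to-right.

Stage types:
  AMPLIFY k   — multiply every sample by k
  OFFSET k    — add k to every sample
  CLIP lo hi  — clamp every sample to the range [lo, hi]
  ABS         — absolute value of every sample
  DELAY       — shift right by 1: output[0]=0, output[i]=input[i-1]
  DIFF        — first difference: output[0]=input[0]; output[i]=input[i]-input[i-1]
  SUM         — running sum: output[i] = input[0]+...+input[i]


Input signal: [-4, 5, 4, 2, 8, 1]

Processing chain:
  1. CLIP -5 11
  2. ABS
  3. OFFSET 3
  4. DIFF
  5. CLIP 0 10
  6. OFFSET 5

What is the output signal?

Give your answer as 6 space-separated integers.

Input: [-4, 5, 4, 2, 8, 1]
Stage 1 (CLIP -5 11): clip(-4,-5,11)=-4, clip(5,-5,11)=5, clip(4,-5,11)=4, clip(2,-5,11)=2, clip(8,-5,11)=8, clip(1,-5,11)=1 -> [-4, 5, 4, 2, 8, 1]
Stage 2 (ABS): |-4|=4, |5|=5, |4|=4, |2|=2, |8|=8, |1|=1 -> [4, 5, 4, 2, 8, 1]
Stage 3 (OFFSET 3): 4+3=7, 5+3=8, 4+3=7, 2+3=5, 8+3=11, 1+3=4 -> [7, 8, 7, 5, 11, 4]
Stage 4 (DIFF): s[0]=7, 8-7=1, 7-8=-1, 5-7=-2, 11-5=6, 4-11=-7 -> [7, 1, -1, -2, 6, -7]
Stage 5 (CLIP 0 10): clip(7,0,10)=7, clip(1,0,10)=1, clip(-1,0,10)=0, clip(-2,0,10)=0, clip(6,0,10)=6, clip(-7,0,10)=0 -> [7, 1, 0, 0, 6, 0]
Stage 6 (OFFSET 5): 7+5=12, 1+5=6, 0+5=5, 0+5=5, 6+5=11, 0+5=5 -> [12, 6, 5, 5, 11, 5]

Answer: 12 6 5 5 11 5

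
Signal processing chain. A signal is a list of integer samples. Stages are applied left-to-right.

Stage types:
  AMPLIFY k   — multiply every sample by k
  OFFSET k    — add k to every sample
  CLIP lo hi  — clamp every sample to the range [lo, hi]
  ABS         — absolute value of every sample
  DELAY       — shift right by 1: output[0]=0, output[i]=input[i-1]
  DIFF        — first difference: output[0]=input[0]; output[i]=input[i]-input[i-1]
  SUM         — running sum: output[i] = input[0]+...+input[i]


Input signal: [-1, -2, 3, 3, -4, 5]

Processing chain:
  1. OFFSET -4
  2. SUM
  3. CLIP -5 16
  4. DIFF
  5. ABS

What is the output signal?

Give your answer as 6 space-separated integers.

Answer: 5 0 0 0 0 0

Derivation:
Input: [-1, -2, 3, 3, -4, 5]
Stage 1 (OFFSET -4): -1+-4=-5, -2+-4=-6, 3+-4=-1, 3+-4=-1, -4+-4=-8, 5+-4=1 -> [-5, -6, -1, -1, -8, 1]
Stage 2 (SUM): sum[0..0]=-5, sum[0..1]=-11, sum[0..2]=-12, sum[0..3]=-13, sum[0..4]=-21, sum[0..5]=-20 -> [-5, -11, -12, -13, -21, -20]
Stage 3 (CLIP -5 16): clip(-5,-5,16)=-5, clip(-11,-5,16)=-5, clip(-12,-5,16)=-5, clip(-13,-5,16)=-5, clip(-21,-5,16)=-5, clip(-20,-5,16)=-5 -> [-5, -5, -5, -5, -5, -5]
Stage 4 (DIFF): s[0]=-5, -5--5=0, -5--5=0, -5--5=0, -5--5=0, -5--5=0 -> [-5, 0, 0, 0, 0, 0]
Stage 5 (ABS): |-5|=5, |0|=0, |0|=0, |0|=0, |0|=0, |0|=0 -> [5, 0, 0, 0, 0, 0]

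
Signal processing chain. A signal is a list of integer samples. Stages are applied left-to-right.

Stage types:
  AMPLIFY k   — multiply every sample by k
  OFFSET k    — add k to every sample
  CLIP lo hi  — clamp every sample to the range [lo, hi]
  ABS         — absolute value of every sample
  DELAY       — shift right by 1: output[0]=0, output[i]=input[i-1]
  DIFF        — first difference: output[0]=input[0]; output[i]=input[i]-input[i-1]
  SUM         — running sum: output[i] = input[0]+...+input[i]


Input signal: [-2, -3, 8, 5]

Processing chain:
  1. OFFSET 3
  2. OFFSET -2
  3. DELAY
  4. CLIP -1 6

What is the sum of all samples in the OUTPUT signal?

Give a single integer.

Input: [-2, -3, 8, 5]
Stage 1 (OFFSET 3): -2+3=1, -3+3=0, 8+3=11, 5+3=8 -> [1, 0, 11, 8]
Stage 2 (OFFSET -2): 1+-2=-1, 0+-2=-2, 11+-2=9, 8+-2=6 -> [-1, -2, 9, 6]
Stage 3 (DELAY): [0, -1, -2, 9] = [0, -1, -2, 9] -> [0, -1, -2, 9]
Stage 4 (CLIP -1 6): clip(0,-1,6)=0, clip(-1,-1,6)=-1, clip(-2,-1,6)=-1, clip(9,-1,6)=6 -> [0, -1, -1, 6]
Output sum: 4

Answer: 4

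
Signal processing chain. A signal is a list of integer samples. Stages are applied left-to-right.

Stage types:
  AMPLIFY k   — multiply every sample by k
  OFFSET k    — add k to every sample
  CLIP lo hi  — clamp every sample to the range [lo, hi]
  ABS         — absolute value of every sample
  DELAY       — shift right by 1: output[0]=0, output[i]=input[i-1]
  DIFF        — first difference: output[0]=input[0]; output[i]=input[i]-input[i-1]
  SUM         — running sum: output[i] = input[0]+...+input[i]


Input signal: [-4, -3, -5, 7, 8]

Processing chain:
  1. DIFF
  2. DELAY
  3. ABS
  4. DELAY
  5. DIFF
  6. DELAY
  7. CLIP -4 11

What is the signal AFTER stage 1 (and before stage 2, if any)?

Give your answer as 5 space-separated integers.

Input: [-4, -3, -5, 7, 8]
Stage 1 (DIFF): s[0]=-4, -3--4=1, -5--3=-2, 7--5=12, 8-7=1 -> [-4, 1, -2, 12, 1]

Answer: -4 1 -2 12 1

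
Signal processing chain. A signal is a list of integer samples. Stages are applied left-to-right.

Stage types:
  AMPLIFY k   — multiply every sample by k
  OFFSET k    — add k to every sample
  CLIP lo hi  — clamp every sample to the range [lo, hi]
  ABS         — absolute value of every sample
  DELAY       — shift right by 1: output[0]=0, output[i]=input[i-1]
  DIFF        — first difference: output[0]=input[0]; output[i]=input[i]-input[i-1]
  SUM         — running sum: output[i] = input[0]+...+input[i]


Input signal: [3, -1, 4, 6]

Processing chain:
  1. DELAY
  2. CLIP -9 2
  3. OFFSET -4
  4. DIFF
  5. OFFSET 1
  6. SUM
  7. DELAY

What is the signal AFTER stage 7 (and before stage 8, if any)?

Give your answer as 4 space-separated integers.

Input: [3, -1, 4, 6]
Stage 1 (DELAY): [0, 3, -1, 4] = [0, 3, -1, 4] -> [0, 3, -1, 4]
Stage 2 (CLIP -9 2): clip(0,-9,2)=0, clip(3,-9,2)=2, clip(-1,-9,2)=-1, clip(4,-9,2)=2 -> [0, 2, -1, 2]
Stage 3 (OFFSET -4): 0+-4=-4, 2+-4=-2, -1+-4=-5, 2+-4=-2 -> [-4, -2, -5, -2]
Stage 4 (DIFF): s[0]=-4, -2--4=2, -5--2=-3, -2--5=3 -> [-4, 2, -3, 3]
Stage 5 (OFFSET 1): -4+1=-3, 2+1=3, -3+1=-2, 3+1=4 -> [-3, 3, -2, 4]
Stage 6 (SUM): sum[0..0]=-3, sum[0..1]=0, sum[0..2]=-2, sum[0..3]=2 -> [-3, 0, -2, 2]
Stage 7 (DELAY): [0, -3, 0, -2] = [0, -3, 0, -2] -> [0, -3, 0, -2]

Answer: 0 -3 0 -2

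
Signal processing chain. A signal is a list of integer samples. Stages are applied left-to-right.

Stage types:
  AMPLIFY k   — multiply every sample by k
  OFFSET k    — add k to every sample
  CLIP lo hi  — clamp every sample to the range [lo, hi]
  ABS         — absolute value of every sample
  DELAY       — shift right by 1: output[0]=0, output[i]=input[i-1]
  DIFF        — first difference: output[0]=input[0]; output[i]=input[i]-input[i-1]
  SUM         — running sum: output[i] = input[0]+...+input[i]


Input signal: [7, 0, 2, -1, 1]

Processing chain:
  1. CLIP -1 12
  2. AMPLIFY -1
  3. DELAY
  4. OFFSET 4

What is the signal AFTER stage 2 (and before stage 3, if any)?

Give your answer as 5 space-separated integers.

Input: [7, 0, 2, -1, 1]
Stage 1 (CLIP -1 12): clip(7,-1,12)=7, clip(0,-1,12)=0, clip(2,-1,12)=2, clip(-1,-1,12)=-1, clip(1,-1,12)=1 -> [7, 0, 2, -1, 1]
Stage 2 (AMPLIFY -1): 7*-1=-7, 0*-1=0, 2*-1=-2, -1*-1=1, 1*-1=-1 -> [-7, 0, -2, 1, -1]

Answer: -7 0 -2 1 -1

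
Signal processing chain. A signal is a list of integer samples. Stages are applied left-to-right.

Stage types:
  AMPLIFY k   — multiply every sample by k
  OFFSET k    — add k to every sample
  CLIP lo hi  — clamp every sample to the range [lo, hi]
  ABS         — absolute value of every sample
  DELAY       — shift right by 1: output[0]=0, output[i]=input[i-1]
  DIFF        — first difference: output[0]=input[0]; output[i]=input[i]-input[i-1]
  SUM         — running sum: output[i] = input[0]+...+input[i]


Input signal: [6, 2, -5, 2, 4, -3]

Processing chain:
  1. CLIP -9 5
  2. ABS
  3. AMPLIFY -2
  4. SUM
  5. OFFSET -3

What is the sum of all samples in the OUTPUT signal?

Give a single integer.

Input: [6, 2, -5, 2, 4, -3]
Stage 1 (CLIP -9 5): clip(6,-9,5)=5, clip(2,-9,5)=2, clip(-5,-9,5)=-5, clip(2,-9,5)=2, clip(4,-9,5)=4, clip(-3,-9,5)=-3 -> [5, 2, -5, 2, 4, -3]
Stage 2 (ABS): |5|=5, |2|=2, |-5|=5, |2|=2, |4|=4, |-3|=3 -> [5, 2, 5, 2, 4, 3]
Stage 3 (AMPLIFY -2): 5*-2=-10, 2*-2=-4, 5*-2=-10, 2*-2=-4, 4*-2=-8, 3*-2=-6 -> [-10, -4, -10, -4, -8, -6]
Stage 4 (SUM): sum[0..0]=-10, sum[0..1]=-14, sum[0..2]=-24, sum[0..3]=-28, sum[0..4]=-36, sum[0..5]=-42 -> [-10, -14, -24, -28, -36, -42]
Stage 5 (OFFSET -3): -10+-3=-13, -14+-3=-17, -24+-3=-27, -28+-3=-31, -36+-3=-39, -42+-3=-45 -> [-13, -17, -27, -31, -39, -45]
Output sum: -172

Answer: -172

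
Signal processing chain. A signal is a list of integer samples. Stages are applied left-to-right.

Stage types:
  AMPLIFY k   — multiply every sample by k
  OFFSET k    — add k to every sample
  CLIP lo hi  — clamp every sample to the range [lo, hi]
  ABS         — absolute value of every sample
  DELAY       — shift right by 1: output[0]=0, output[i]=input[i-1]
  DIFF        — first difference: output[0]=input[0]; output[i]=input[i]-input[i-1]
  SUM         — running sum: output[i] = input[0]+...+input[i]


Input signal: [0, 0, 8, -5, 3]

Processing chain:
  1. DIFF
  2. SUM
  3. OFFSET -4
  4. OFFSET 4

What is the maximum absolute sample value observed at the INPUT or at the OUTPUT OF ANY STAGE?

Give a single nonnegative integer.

Answer: 13

Derivation:
Input: [0, 0, 8, -5, 3] (max |s|=8)
Stage 1 (DIFF): s[0]=0, 0-0=0, 8-0=8, -5-8=-13, 3--5=8 -> [0, 0, 8, -13, 8] (max |s|=13)
Stage 2 (SUM): sum[0..0]=0, sum[0..1]=0, sum[0..2]=8, sum[0..3]=-5, sum[0..4]=3 -> [0, 0, 8, -5, 3] (max |s|=8)
Stage 3 (OFFSET -4): 0+-4=-4, 0+-4=-4, 8+-4=4, -5+-4=-9, 3+-4=-1 -> [-4, -4, 4, -9, -1] (max |s|=9)
Stage 4 (OFFSET 4): -4+4=0, -4+4=0, 4+4=8, -9+4=-5, -1+4=3 -> [0, 0, 8, -5, 3] (max |s|=8)
Overall max amplitude: 13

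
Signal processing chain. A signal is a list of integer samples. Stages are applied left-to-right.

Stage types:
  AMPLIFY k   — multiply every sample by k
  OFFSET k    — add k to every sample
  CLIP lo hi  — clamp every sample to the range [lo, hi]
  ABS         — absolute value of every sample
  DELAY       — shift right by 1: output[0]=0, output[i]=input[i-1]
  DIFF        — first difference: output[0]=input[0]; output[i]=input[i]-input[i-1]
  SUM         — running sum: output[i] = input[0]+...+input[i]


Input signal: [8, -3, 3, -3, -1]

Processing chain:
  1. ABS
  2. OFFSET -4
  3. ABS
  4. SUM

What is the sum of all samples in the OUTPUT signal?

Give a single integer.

Input: [8, -3, 3, -3, -1]
Stage 1 (ABS): |8|=8, |-3|=3, |3|=3, |-3|=3, |-1|=1 -> [8, 3, 3, 3, 1]
Stage 2 (OFFSET -4): 8+-4=4, 3+-4=-1, 3+-4=-1, 3+-4=-1, 1+-4=-3 -> [4, -1, -1, -1, -3]
Stage 3 (ABS): |4|=4, |-1|=1, |-1|=1, |-1|=1, |-3|=3 -> [4, 1, 1, 1, 3]
Stage 4 (SUM): sum[0..0]=4, sum[0..1]=5, sum[0..2]=6, sum[0..3]=7, sum[0..4]=10 -> [4, 5, 6, 7, 10]
Output sum: 32

Answer: 32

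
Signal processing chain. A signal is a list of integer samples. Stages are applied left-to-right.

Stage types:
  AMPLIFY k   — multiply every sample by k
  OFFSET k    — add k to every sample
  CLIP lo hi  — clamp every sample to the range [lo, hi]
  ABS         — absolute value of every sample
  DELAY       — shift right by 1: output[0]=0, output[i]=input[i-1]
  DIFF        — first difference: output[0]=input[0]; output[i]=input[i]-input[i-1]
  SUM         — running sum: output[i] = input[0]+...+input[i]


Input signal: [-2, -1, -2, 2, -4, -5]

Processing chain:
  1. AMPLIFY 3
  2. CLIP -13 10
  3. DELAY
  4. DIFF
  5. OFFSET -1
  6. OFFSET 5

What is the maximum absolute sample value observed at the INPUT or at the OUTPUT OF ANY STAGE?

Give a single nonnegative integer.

Input: [-2, -1, -2, 2, -4, -5] (max |s|=5)
Stage 1 (AMPLIFY 3): -2*3=-6, -1*3=-3, -2*3=-6, 2*3=6, -4*3=-12, -5*3=-15 -> [-6, -3, -6, 6, -12, -15] (max |s|=15)
Stage 2 (CLIP -13 10): clip(-6,-13,10)=-6, clip(-3,-13,10)=-3, clip(-6,-13,10)=-6, clip(6,-13,10)=6, clip(-12,-13,10)=-12, clip(-15,-13,10)=-13 -> [-6, -3, -6, 6, -12, -13] (max |s|=13)
Stage 3 (DELAY): [0, -6, -3, -6, 6, -12] = [0, -6, -3, -6, 6, -12] -> [0, -6, -3, -6, 6, -12] (max |s|=12)
Stage 4 (DIFF): s[0]=0, -6-0=-6, -3--6=3, -6--3=-3, 6--6=12, -12-6=-18 -> [0, -6, 3, -3, 12, -18] (max |s|=18)
Stage 5 (OFFSET -1): 0+-1=-1, -6+-1=-7, 3+-1=2, -3+-1=-4, 12+-1=11, -18+-1=-19 -> [-1, -7, 2, -4, 11, -19] (max |s|=19)
Stage 6 (OFFSET 5): -1+5=4, -7+5=-2, 2+5=7, -4+5=1, 11+5=16, -19+5=-14 -> [4, -2, 7, 1, 16, -14] (max |s|=16)
Overall max amplitude: 19

Answer: 19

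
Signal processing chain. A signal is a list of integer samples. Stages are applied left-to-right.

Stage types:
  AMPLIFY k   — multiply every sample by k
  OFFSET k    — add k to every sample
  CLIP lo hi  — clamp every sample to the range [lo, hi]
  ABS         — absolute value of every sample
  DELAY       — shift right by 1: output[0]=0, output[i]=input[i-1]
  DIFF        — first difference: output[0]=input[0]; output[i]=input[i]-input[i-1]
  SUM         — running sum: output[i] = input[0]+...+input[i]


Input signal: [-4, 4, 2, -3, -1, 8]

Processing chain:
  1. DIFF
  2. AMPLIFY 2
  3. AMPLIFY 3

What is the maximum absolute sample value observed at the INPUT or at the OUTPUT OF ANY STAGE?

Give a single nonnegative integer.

Answer: 54

Derivation:
Input: [-4, 4, 2, -3, -1, 8] (max |s|=8)
Stage 1 (DIFF): s[0]=-4, 4--4=8, 2-4=-2, -3-2=-5, -1--3=2, 8--1=9 -> [-4, 8, -2, -5, 2, 9] (max |s|=9)
Stage 2 (AMPLIFY 2): -4*2=-8, 8*2=16, -2*2=-4, -5*2=-10, 2*2=4, 9*2=18 -> [-8, 16, -4, -10, 4, 18] (max |s|=18)
Stage 3 (AMPLIFY 3): -8*3=-24, 16*3=48, -4*3=-12, -10*3=-30, 4*3=12, 18*3=54 -> [-24, 48, -12, -30, 12, 54] (max |s|=54)
Overall max amplitude: 54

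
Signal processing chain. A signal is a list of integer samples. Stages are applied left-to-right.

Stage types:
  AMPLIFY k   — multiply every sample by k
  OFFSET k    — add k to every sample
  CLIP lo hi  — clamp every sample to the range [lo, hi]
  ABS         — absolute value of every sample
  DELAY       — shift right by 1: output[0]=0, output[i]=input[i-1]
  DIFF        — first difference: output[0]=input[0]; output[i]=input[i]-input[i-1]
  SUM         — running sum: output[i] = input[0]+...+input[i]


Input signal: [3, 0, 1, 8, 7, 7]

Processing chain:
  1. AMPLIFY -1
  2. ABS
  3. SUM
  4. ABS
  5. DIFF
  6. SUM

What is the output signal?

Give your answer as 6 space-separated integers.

Input: [3, 0, 1, 8, 7, 7]
Stage 1 (AMPLIFY -1): 3*-1=-3, 0*-1=0, 1*-1=-1, 8*-1=-8, 7*-1=-7, 7*-1=-7 -> [-3, 0, -1, -8, -7, -7]
Stage 2 (ABS): |-3|=3, |0|=0, |-1|=1, |-8|=8, |-7|=7, |-7|=7 -> [3, 0, 1, 8, 7, 7]
Stage 3 (SUM): sum[0..0]=3, sum[0..1]=3, sum[0..2]=4, sum[0..3]=12, sum[0..4]=19, sum[0..5]=26 -> [3, 3, 4, 12, 19, 26]
Stage 4 (ABS): |3|=3, |3|=3, |4|=4, |12|=12, |19|=19, |26|=26 -> [3, 3, 4, 12, 19, 26]
Stage 5 (DIFF): s[0]=3, 3-3=0, 4-3=1, 12-4=8, 19-12=7, 26-19=7 -> [3, 0, 1, 8, 7, 7]
Stage 6 (SUM): sum[0..0]=3, sum[0..1]=3, sum[0..2]=4, sum[0..3]=12, sum[0..4]=19, sum[0..5]=26 -> [3, 3, 4, 12, 19, 26]

Answer: 3 3 4 12 19 26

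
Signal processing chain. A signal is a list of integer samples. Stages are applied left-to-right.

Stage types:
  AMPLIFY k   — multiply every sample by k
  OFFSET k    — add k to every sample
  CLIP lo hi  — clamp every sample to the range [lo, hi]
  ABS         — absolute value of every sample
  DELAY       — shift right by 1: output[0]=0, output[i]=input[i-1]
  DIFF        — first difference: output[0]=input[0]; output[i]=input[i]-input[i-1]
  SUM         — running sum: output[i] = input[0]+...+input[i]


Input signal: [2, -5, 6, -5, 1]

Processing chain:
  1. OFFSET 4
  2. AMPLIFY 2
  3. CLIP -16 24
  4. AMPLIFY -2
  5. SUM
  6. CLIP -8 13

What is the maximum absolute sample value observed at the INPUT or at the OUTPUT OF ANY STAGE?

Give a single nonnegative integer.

Input: [2, -5, 6, -5, 1] (max |s|=6)
Stage 1 (OFFSET 4): 2+4=6, -5+4=-1, 6+4=10, -5+4=-1, 1+4=5 -> [6, -1, 10, -1, 5] (max |s|=10)
Stage 2 (AMPLIFY 2): 6*2=12, -1*2=-2, 10*2=20, -1*2=-2, 5*2=10 -> [12, -2, 20, -2, 10] (max |s|=20)
Stage 3 (CLIP -16 24): clip(12,-16,24)=12, clip(-2,-16,24)=-2, clip(20,-16,24)=20, clip(-2,-16,24)=-2, clip(10,-16,24)=10 -> [12, -2, 20, -2, 10] (max |s|=20)
Stage 4 (AMPLIFY -2): 12*-2=-24, -2*-2=4, 20*-2=-40, -2*-2=4, 10*-2=-20 -> [-24, 4, -40, 4, -20] (max |s|=40)
Stage 5 (SUM): sum[0..0]=-24, sum[0..1]=-20, sum[0..2]=-60, sum[0..3]=-56, sum[0..4]=-76 -> [-24, -20, -60, -56, -76] (max |s|=76)
Stage 6 (CLIP -8 13): clip(-24,-8,13)=-8, clip(-20,-8,13)=-8, clip(-60,-8,13)=-8, clip(-56,-8,13)=-8, clip(-76,-8,13)=-8 -> [-8, -8, -8, -8, -8] (max |s|=8)
Overall max amplitude: 76

Answer: 76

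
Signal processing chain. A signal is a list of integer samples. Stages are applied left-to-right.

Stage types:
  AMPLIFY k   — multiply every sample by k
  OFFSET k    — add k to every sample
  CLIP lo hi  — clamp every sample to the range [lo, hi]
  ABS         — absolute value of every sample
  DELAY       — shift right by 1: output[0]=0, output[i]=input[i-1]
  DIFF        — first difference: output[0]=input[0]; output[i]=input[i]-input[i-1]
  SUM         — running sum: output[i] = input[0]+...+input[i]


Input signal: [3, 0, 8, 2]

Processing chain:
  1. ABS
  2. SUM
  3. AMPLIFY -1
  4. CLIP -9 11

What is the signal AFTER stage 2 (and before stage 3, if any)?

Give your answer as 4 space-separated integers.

Input: [3, 0, 8, 2]
Stage 1 (ABS): |3|=3, |0|=0, |8|=8, |2|=2 -> [3, 0, 8, 2]
Stage 2 (SUM): sum[0..0]=3, sum[0..1]=3, sum[0..2]=11, sum[0..3]=13 -> [3, 3, 11, 13]

Answer: 3 3 11 13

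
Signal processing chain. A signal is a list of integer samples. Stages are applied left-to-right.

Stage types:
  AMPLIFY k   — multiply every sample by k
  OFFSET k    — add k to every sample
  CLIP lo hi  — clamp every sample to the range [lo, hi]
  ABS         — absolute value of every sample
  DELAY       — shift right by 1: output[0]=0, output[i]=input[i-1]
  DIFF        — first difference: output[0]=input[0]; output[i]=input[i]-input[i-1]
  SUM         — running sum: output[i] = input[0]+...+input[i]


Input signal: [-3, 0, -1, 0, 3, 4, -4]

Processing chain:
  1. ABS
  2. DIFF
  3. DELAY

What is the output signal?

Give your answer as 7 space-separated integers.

Answer: 0 3 -3 1 -1 3 1

Derivation:
Input: [-3, 0, -1, 0, 3, 4, -4]
Stage 1 (ABS): |-3|=3, |0|=0, |-1|=1, |0|=0, |3|=3, |4|=4, |-4|=4 -> [3, 0, 1, 0, 3, 4, 4]
Stage 2 (DIFF): s[0]=3, 0-3=-3, 1-0=1, 0-1=-1, 3-0=3, 4-3=1, 4-4=0 -> [3, -3, 1, -1, 3, 1, 0]
Stage 3 (DELAY): [0, 3, -3, 1, -1, 3, 1] = [0, 3, -3, 1, -1, 3, 1] -> [0, 3, -3, 1, -1, 3, 1]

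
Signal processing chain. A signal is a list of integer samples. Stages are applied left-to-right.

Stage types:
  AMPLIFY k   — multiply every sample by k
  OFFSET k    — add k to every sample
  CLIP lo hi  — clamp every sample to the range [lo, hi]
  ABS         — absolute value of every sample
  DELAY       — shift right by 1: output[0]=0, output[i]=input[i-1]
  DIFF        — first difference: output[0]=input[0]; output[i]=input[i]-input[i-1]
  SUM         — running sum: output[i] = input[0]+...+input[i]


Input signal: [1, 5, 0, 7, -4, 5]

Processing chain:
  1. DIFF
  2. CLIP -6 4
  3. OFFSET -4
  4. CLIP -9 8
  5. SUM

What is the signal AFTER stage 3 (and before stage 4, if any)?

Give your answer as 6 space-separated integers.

Input: [1, 5, 0, 7, -4, 5]
Stage 1 (DIFF): s[0]=1, 5-1=4, 0-5=-5, 7-0=7, -4-7=-11, 5--4=9 -> [1, 4, -5, 7, -11, 9]
Stage 2 (CLIP -6 4): clip(1,-6,4)=1, clip(4,-6,4)=4, clip(-5,-6,4)=-5, clip(7,-6,4)=4, clip(-11,-6,4)=-6, clip(9,-6,4)=4 -> [1, 4, -5, 4, -6, 4]
Stage 3 (OFFSET -4): 1+-4=-3, 4+-4=0, -5+-4=-9, 4+-4=0, -6+-4=-10, 4+-4=0 -> [-3, 0, -9, 0, -10, 0]

Answer: -3 0 -9 0 -10 0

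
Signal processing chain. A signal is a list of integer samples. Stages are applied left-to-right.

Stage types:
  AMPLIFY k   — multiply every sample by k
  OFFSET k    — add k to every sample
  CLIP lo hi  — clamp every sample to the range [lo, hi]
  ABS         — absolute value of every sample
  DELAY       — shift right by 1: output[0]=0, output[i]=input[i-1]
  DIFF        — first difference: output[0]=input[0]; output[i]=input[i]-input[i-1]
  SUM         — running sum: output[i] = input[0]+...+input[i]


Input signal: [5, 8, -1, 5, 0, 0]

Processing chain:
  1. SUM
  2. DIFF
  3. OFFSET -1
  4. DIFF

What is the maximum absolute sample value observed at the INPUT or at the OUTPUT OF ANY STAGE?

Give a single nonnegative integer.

Answer: 17

Derivation:
Input: [5, 8, -1, 5, 0, 0] (max |s|=8)
Stage 1 (SUM): sum[0..0]=5, sum[0..1]=13, sum[0..2]=12, sum[0..3]=17, sum[0..4]=17, sum[0..5]=17 -> [5, 13, 12, 17, 17, 17] (max |s|=17)
Stage 2 (DIFF): s[0]=5, 13-5=8, 12-13=-1, 17-12=5, 17-17=0, 17-17=0 -> [5, 8, -1, 5, 0, 0] (max |s|=8)
Stage 3 (OFFSET -1): 5+-1=4, 8+-1=7, -1+-1=-2, 5+-1=4, 0+-1=-1, 0+-1=-1 -> [4, 7, -2, 4, -1, -1] (max |s|=7)
Stage 4 (DIFF): s[0]=4, 7-4=3, -2-7=-9, 4--2=6, -1-4=-5, -1--1=0 -> [4, 3, -9, 6, -5, 0] (max |s|=9)
Overall max amplitude: 17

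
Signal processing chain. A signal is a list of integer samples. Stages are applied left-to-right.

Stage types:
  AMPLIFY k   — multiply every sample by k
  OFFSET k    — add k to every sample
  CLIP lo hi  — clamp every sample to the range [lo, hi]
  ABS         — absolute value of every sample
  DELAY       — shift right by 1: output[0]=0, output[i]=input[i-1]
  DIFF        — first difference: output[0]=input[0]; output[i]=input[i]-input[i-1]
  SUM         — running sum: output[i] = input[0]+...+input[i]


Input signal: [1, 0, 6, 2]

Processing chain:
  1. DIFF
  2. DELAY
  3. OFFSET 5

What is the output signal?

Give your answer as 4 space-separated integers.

Input: [1, 0, 6, 2]
Stage 1 (DIFF): s[0]=1, 0-1=-1, 6-0=6, 2-6=-4 -> [1, -1, 6, -4]
Stage 2 (DELAY): [0, 1, -1, 6] = [0, 1, -1, 6] -> [0, 1, -1, 6]
Stage 3 (OFFSET 5): 0+5=5, 1+5=6, -1+5=4, 6+5=11 -> [5, 6, 4, 11]

Answer: 5 6 4 11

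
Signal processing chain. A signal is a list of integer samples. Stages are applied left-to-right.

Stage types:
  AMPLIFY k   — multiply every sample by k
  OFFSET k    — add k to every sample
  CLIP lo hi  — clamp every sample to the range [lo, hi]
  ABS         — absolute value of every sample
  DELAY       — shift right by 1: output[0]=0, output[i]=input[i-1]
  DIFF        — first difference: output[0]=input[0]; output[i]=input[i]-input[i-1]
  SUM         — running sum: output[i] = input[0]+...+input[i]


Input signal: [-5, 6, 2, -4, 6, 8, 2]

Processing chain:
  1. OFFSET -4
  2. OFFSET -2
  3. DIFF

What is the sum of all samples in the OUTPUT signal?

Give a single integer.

Input: [-5, 6, 2, -4, 6, 8, 2]
Stage 1 (OFFSET -4): -5+-4=-9, 6+-4=2, 2+-4=-2, -4+-4=-8, 6+-4=2, 8+-4=4, 2+-4=-2 -> [-9, 2, -2, -8, 2, 4, -2]
Stage 2 (OFFSET -2): -9+-2=-11, 2+-2=0, -2+-2=-4, -8+-2=-10, 2+-2=0, 4+-2=2, -2+-2=-4 -> [-11, 0, -4, -10, 0, 2, -4]
Stage 3 (DIFF): s[0]=-11, 0--11=11, -4-0=-4, -10--4=-6, 0--10=10, 2-0=2, -4-2=-6 -> [-11, 11, -4, -6, 10, 2, -6]
Output sum: -4

Answer: -4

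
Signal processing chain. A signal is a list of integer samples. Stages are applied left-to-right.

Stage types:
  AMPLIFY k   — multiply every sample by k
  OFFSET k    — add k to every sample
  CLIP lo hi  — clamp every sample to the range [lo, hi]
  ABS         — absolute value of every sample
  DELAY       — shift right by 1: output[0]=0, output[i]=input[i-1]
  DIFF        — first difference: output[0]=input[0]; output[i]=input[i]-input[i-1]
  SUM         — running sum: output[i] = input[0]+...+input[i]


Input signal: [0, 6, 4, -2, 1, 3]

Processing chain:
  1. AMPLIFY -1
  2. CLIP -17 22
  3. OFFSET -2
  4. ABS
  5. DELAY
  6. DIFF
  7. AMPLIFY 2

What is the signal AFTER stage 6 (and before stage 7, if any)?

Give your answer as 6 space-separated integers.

Input: [0, 6, 4, -2, 1, 3]
Stage 1 (AMPLIFY -1): 0*-1=0, 6*-1=-6, 4*-1=-4, -2*-1=2, 1*-1=-1, 3*-1=-3 -> [0, -6, -4, 2, -1, -3]
Stage 2 (CLIP -17 22): clip(0,-17,22)=0, clip(-6,-17,22)=-6, clip(-4,-17,22)=-4, clip(2,-17,22)=2, clip(-1,-17,22)=-1, clip(-3,-17,22)=-3 -> [0, -6, -4, 2, -1, -3]
Stage 3 (OFFSET -2): 0+-2=-2, -6+-2=-8, -4+-2=-6, 2+-2=0, -1+-2=-3, -3+-2=-5 -> [-2, -8, -6, 0, -3, -5]
Stage 4 (ABS): |-2|=2, |-8|=8, |-6|=6, |0|=0, |-3|=3, |-5|=5 -> [2, 8, 6, 0, 3, 5]
Stage 5 (DELAY): [0, 2, 8, 6, 0, 3] = [0, 2, 8, 6, 0, 3] -> [0, 2, 8, 6, 0, 3]
Stage 6 (DIFF): s[0]=0, 2-0=2, 8-2=6, 6-8=-2, 0-6=-6, 3-0=3 -> [0, 2, 6, -2, -6, 3]

Answer: 0 2 6 -2 -6 3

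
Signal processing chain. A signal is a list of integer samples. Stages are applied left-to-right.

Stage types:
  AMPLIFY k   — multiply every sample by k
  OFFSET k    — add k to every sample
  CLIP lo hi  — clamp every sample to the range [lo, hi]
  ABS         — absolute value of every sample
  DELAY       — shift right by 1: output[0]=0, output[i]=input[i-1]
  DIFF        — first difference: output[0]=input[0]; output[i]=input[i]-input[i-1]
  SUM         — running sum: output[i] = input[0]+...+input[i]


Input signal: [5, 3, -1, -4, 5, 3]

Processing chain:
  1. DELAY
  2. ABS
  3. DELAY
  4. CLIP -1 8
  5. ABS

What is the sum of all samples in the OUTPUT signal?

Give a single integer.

Answer: 13

Derivation:
Input: [5, 3, -1, -4, 5, 3]
Stage 1 (DELAY): [0, 5, 3, -1, -4, 5] = [0, 5, 3, -1, -4, 5] -> [0, 5, 3, -1, -4, 5]
Stage 2 (ABS): |0|=0, |5|=5, |3|=3, |-1|=1, |-4|=4, |5|=5 -> [0, 5, 3, 1, 4, 5]
Stage 3 (DELAY): [0, 0, 5, 3, 1, 4] = [0, 0, 5, 3, 1, 4] -> [0, 0, 5, 3, 1, 4]
Stage 4 (CLIP -1 8): clip(0,-1,8)=0, clip(0,-1,8)=0, clip(5,-1,8)=5, clip(3,-1,8)=3, clip(1,-1,8)=1, clip(4,-1,8)=4 -> [0, 0, 5, 3, 1, 4]
Stage 5 (ABS): |0|=0, |0|=0, |5|=5, |3|=3, |1|=1, |4|=4 -> [0, 0, 5, 3, 1, 4]
Output sum: 13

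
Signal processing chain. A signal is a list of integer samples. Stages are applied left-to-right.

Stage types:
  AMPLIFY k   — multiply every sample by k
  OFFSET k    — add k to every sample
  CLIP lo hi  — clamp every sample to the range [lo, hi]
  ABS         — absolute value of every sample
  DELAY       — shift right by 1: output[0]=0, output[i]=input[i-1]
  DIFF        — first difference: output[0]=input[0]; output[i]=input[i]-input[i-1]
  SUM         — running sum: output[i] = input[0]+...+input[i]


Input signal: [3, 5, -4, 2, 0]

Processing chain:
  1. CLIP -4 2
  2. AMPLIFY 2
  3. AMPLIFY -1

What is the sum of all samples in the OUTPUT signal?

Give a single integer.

Answer: -4

Derivation:
Input: [3, 5, -4, 2, 0]
Stage 1 (CLIP -4 2): clip(3,-4,2)=2, clip(5,-4,2)=2, clip(-4,-4,2)=-4, clip(2,-4,2)=2, clip(0,-4,2)=0 -> [2, 2, -4, 2, 0]
Stage 2 (AMPLIFY 2): 2*2=4, 2*2=4, -4*2=-8, 2*2=4, 0*2=0 -> [4, 4, -8, 4, 0]
Stage 3 (AMPLIFY -1): 4*-1=-4, 4*-1=-4, -8*-1=8, 4*-1=-4, 0*-1=0 -> [-4, -4, 8, -4, 0]
Output sum: -4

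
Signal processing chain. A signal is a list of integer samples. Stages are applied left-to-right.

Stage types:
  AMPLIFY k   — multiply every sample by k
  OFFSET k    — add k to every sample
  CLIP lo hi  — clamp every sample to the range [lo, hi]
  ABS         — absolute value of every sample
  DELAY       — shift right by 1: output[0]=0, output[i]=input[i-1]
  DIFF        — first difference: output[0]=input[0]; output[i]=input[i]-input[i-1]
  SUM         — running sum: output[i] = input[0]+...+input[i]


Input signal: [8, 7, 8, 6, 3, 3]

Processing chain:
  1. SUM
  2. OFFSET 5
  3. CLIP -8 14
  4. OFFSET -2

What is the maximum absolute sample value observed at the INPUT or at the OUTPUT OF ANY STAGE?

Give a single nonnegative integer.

Input: [8, 7, 8, 6, 3, 3] (max |s|=8)
Stage 1 (SUM): sum[0..0]=8, sum[0..1]=15, sum[0..2]=23, sum[0..3]=29, sum[0..4]=32, sum[0..5]=35 -> [8, 15, 23, 29, 32, 35] (max |s|=35)
Stage 2 (OFFSET 5): 8+5=13, 15+5=20, 23+5=28, 29+5=34, 32+5=37, 35+5=40 -> [13, 20, 28, 34, 37, 40] (max |s|=40)
Stage 3 (CLIP -8 14): clip(13,-8,14)=13, clip(20,-8,14)=14, clip(28,-8,14)=14, clip(34,-8,14)=14, clip(37,-8,14)=14, clip(40,-8,14)=14 -> [13, 14, 14, 14, 14, 14] (max |s|=14)
Stage 4 (OFFSET -2): 13+-2=11, 14+-2=12, 14+-2=12, 14+-2=12, 14+-2=12, 14+-2=12 -> [11, 12, 12, 12, 12, 12] (max |s|=12)
Overall max amplitude: 40

Answer: 40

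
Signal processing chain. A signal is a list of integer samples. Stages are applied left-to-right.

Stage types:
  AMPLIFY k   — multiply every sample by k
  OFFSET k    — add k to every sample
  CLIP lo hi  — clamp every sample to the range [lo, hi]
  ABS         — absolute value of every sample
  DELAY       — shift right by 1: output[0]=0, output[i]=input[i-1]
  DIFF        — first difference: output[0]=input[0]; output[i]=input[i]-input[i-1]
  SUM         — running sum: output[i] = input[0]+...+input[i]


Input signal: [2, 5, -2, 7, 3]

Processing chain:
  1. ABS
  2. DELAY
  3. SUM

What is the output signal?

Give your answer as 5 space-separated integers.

Answer: 0 2 7 9 16

Derivation:
Input: [2, 5, -2, 7, 3]
Stage 1 (ABS): |2|=2, |5|=5, |-2|=2, |7|=7, |3|=3 -> [2, 5, 2, 7, 3]
Stage 2 (DELAY): [0, 2, 5, 2, 7] = [0, 2, 5, 2, 7] -> [0, 2, 5, 2, 7]
Stage 3 (SUM): sum[0..0]=0, sum[0..1]=2, sum[0..2]=7, sum[0..3]=9, sum[0..4]=16 -> [0, 2, 7, 9, 16]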